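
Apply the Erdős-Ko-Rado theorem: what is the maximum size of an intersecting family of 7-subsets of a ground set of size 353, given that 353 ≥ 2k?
max |F| = C(352, 6) = 2531159270640

The Erdős-Ko-Rado theorem states: for n ≥ 2k, an intersecting family of k-subsets of an n-element set has size at most C(n − 1, k − 1), with equality for 'star' families {A ⊆ [n] : |A| = k, i ∈ A} (fix an element i). For n = 353, k = 7: C(352, 6) = 2531159270640.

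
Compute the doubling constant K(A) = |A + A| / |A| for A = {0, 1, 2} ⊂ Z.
K = |A + A| / |A| = 5/3

Enumerate A + A = {a + b : a, b ∈ A}. With |A| = 3, there are |A|^2 = 9 ordered sum pairs; collecting distinct values, A + A = {0, 1, 2, 3, 4}, so |A + A| = 5. Thus K = 5/3. Here |A + A| = 2|A| − 1 = 5, the minimum possible — so K = 5/3 is minimal, which holds iff A is an arithmetic progression.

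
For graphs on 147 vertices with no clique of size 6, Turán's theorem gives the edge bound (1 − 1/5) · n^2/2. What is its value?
Turán density bound = (4/5) · 147^2/2 = 43218/5 ≈ 8643.6

Turán's theorem: ex(n, K_{r+1}) is achieved by the complete r-partite Turán graph T(n, r) with parts as balanced as possible, and is at most (1 − 1/r) · n^2/2. For r = 5, n = 147: the density bound is (4/5) · 21609/2 = 43218/5 ≈ 8643.6. The integer-valued extremum is e(T(147, 5)) = 8643, which is strictly less than the density bound 43218/5 since 5 ∤ 147 (the parts of T(147, 5) cannot all be equal).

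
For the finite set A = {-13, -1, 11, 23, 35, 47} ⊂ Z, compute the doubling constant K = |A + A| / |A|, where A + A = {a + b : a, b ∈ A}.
K = |A + A| / |A| = 11/6

Enumerate A + A = {a + b : a, b ∈ A}. With |A| = 6, there are |A|^2 = 36 ordered sum pairs; collecting distinct values, A + A = {-26, -14, -2, 10, 22, 34, 46, 58, 70, 82, 94}, so |A + A| = 11. Thus K = 11/6. Here |A + A| = 2|A| − 1 = 11, the minimum possible — so K = 11/6 is minimal, which holds iff A is an arithmetic progression.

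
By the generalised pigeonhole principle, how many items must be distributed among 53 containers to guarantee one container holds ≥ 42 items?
n = (42 − 1)·53 + 1 = 2174

By the generalised pigeonhole principle, to guarantee some box contains ≥ r objects we need more than (r − 1) · k objects total. Threshold: n = (r − 1) · k + 1. With r = 42 and k = 53: n = 41 · 53 + 1 = 2173 + 1 = 2174. For n = 2173 = 41 · 53, we can put exactly 41 objects in every box, avoiding 42 in any single one — so 2174 is tight.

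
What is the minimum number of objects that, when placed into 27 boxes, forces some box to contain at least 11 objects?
n = (11 − 1)·27 + 1 = 271

By the generalised pigeonhole principle, to guarantee some box contains ≥ r objects we need more than (r − 1) · k objects total. Threshold: n = (r − 1) · k + 1. With r = 11 and k = 27: n = 10 · 27 + 1 = 270 + 1 = 271. For n = 270 = 10 · 27, we can put exactly 10 objects in every box, avoiding 11 in any single one — so 271 is tight.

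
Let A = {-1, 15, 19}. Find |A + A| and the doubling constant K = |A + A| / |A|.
K = |A + A| / |A| = 6/3 = 2

Enumerate A + A = {a + b : a, b ∈ A}. With |A| = 3, there are |A|^2 = 9 ordered sum pairs; collecting distinct values, A + A = {-2, 14, 18, 30, 34, 38}, so |A + A| = 6. Thus K = 6/3 = 2. For comparison, the minimum possible |A + A| over all 3-element sets is 2·3 − 1 = 5 (so min K = 5/3), attained only by arithmetic progressions.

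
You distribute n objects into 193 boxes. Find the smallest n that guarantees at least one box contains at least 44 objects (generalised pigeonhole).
n = (44 − 1)·193 + 1 = 8300

By the generalised pigeonhole principle, to guarantee some box contains ≥ r objects we need more than (r − 1) · k objects total. Threshold: n = (r − 1) · k + 1. With r = 44 and k = 193: n = 43 · 193 + 1 = 8299 + 1 = 8300. For n = 8299 = 43 · 193, we can put exactly 43 objects in every box, avoiding 44 in any single one — so 8300 is tight.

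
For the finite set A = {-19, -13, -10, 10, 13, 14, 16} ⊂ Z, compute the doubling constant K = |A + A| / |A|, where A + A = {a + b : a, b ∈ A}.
K = |A + A| / |A| = 24/7

Enumerate A + A = {a + b : a, b ∈ A}. With |A| = 7, there are |A|^2 = 49 ordered sum pairs; collecting distinct values, A + A = {-38, -32, -29, -26, -23, -20, -9, -6, -5, -3, 0, 1, 3, 4, 6, 20, 23, 24, 26, 27, 28, 29, 30, 32}, so |A + A| = 24. Thus K = 24/7. For comparison, the minimum possible |A + A| over all 7-element sets is 2·7 − 1 = 13 (so min K = 13/7), attained only by arithmetic progressions.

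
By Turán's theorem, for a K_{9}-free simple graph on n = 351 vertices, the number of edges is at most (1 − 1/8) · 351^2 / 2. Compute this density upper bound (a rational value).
Turán density bound = (7/8) · 351^2/2 = 862407/16 ≈ 53900.4375

Turán's theorem: ex(n, K_{r+1}) is achieved by the complete r-partite Turán graph T(n, r) with parts as balanced as possible, and is at most (1 − 1/r) · n^2/2. For r = 8, n = 351: the density bound is (7/8) · 123201/2 = 862407/16 ≈ 53900.4375. The integer-valued extremum is e(T(351, 8)) = 53900, which is strictly less than the density bound 862407/16 since 8 ∤ 351 (the parts of T(351, 8) cannot all be equal).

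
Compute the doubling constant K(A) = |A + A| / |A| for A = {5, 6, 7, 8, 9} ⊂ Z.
K = |A + A| / |A| = 9/5

Enumerate A + A = {a + b : a, b ∈ A}. With |A| = 5, there are |A|^2 = 25 ordered sum pairs; collecting distinct values, A + A = {10, 11, 12, 13, 14, 15, 16, 17, 18}, so |A + A| = 9. Thus K = 9/5. Here |A + A| = 2|A| − 1 = 9, the minimum possible — so K = 9/5 is minimal, which holds iff A is an arithmetic progression.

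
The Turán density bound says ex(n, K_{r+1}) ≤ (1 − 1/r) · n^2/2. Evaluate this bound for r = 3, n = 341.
Turán density bound = (2/3) · 341^2/2 = 116281/3 ≈ 38760.3333

Turán's theorem: ex(n, K_{r+1}) is achieved by the complete r-partite Turán graph T(n, r) with parts as balanced as possible, and is at most (1 − 1/r) · n^2/2. For r = 3, n = 341: the density bound is (2/3) · 116281/2 = 116281/3 ≈ 38760.3333. The integer-valued extremum is e(T(341, 3)) = 38760, which is strictly less than the density bound 116281/3 since 3 ∤ 341 (the parts of T(341, 3) cannot all be equal).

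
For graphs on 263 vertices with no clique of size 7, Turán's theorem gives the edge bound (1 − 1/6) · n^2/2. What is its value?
Turán density bound = (5/6) · 263^2/2 = 345845/12 ≈ 28820.4167

Turán's theorem: ex(n, K_{r+1}) is achieved by the complete r-partite Turán graph T(n, r) with parts as balanced as possible, and is at most (1 − 1/r) · n^2/2. For r = 6, n = 263: the density bound is (5/6) · 69169/2 = 345845/12 ≈ 28820.4167. The integer-valued extremum is e(T(263, 6)) = 28820, which is strictly less than the density bound 345845/12 since 6 ∤ 263 (the parts of T(263, 6) cannot all be equal).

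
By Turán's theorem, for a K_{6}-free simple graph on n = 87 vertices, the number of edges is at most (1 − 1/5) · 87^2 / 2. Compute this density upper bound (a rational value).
Turán density bound = (4/5) · 87^2/2 = 15138/5 ≈ 3027.6

Turán's theorem: ex(n, K_{r+1}) is achieved by the complete r-partite Turán graph T(n, r) with parts as balanced as possible, and is at most (1 − 1/r) · n^2/2. For r = 5, n = 87: the density bound is (4/5) · 7569/2 = 15138/5 ≈ 3027.6. The integer-valued extremum is e(T(87, 5)) = 3027, which is strictly less than the density bound 15138/5 since 5 ∤ 87 (the parts of T(87, 5) cannot all be equal).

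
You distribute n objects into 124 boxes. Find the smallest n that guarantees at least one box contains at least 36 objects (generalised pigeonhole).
n = (36 − 1)·124 + 1 = 4341

By the generalised pigeonhole principle, to guarantee some box contains ≥ r objects we need more than (r − 1) · k objects total. Threshold: n = (r − 1) · k + 1. With r = 36 and k = 124: n = 35 · 124 + 1 = 4340 + 1 = 4341. For n = 4340 = 35 · 124, we can put exactly 35 objects in every box, avoiding 36 in any single one — so 4341 is tight.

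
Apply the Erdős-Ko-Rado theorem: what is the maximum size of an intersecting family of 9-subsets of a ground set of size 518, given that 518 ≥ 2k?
max |F| = C(517, 8) = 119886000400330560

Erdős-Ko-Rado (1961): when n ≥ 2k, max |F| = C(n−1, k−1). The bound is attained by the star {A : i ∈ A} for any fixed i ∈ [n]. Here C(518−1, 9−1) = C(517, 8) = 119886000400330560.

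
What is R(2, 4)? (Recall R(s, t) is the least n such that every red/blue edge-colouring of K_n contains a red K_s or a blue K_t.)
R(2, 4) = 4

R(2, k) = k for all k ≥ 2: in a 2-colouring of K_k, either some edge is red (a red K_2) or all edges are blue (a blue K_k). And K_{3} coloured all-blue has no blue K_4, so R(2, 4) > 3. Hence R(2, 4) = 4.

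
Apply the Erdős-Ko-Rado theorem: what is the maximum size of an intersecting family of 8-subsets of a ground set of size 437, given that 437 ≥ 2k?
max |F| = C(436, 7) = 566177111207280

Erdős-Ko-Rado (1961): when n ≥ 2k, max |F| = C(n−1, k−1). The bound is attained by the star {A : i ∈ A} for any fixed i ∈ [n]. Here C(437−1, 8−1) = C(436, 7) = 566177111207280.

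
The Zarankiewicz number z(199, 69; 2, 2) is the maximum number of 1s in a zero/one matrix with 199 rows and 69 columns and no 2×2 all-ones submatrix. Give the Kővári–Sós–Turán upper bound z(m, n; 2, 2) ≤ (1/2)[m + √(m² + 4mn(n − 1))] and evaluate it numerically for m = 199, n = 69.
z(199, 69; 2, 2) ≤ (1/2)[199 + √(199² + 4·199·69·68)] = (1/2)[199 + √3774433] = 1070.895

Kővári–Sós–Turán: let r_1, ..., r_199 be the row sums and z = Σ r_i the total number of 1s. Each pair of columns can share at most one row with both entries 1 (else a 2×2 all-ones block appears), so Σ_i C(r_i, 2) ≤ C(69, 2) = 2346. By convexity Σ_i C(r_i, 2) ≥ 199·C(z/199, 2) = z(z − 199)/(2·199), giving z² − 199z − 199·69·68 ≤ 0 and hence z ≤ (1/2)[199 + √(39601 + 4·933708)] = (1/2)[199 + √3774433] ≈ (1/2)(199 + 1942.79) = 1070.895.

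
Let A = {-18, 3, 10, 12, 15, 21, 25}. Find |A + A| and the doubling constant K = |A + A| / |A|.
K = |A + A| / |A| = 27/7

Enumerate A + A = {a + b : a, b ∈ A}. With |A| = 7, there are |A|^2 = 49 ordered sum pairs; collecting distinct values, A + A = {-36, -15, -8, -6, -3, 3, 6, 7, 13, 15, 18, 20, 22, 24, 25, 27, 28, 30, 31, 33, 35, 36, 37, 40, 42, 46, 50}, so |A + A| = 27. Thus K = 27/7. For comparison, the minimum possible |A + A| over all 7-element sets is 2·7 − 1 = 13 (so min K = 13/7), attained only by arithmetic progressions.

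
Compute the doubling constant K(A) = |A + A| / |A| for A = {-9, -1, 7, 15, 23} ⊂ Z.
K = |A + A| / |A| = 9/5

Enumerate A + A = {a + b : a, b ∈ A}. With |A| = 5, there are |A|^2 = 25 ordered sum pairs; collecting distinct values, A + A = {-18, -10, -2, 6, 14, 22, 30, 38, 46}, so |A + A| = 9. Thus K = 9/5. Here |A + A| = 2|A| − 1 = 9, the minimum possible — so K = 9/5 is minimal, which holds iff A is an arithmetic progression.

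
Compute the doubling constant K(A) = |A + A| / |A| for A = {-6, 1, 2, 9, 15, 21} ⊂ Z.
K = |A + A| / |A| = 19/6

Enumerate A + A = {a + b : a, b ∈ A}. With |A| = 6, there are |A|^2 = 36 ordered sum pairs; collecting distinct values, A + A = {-12, -5, -4, 2, 3, 4, 9, 10, 11, 15, 16, 17, 18, 22, 23, 24, 30, 36, 42}, so |A + A| = 19. Thus K = 19/6. For comparison, the minimum possible |A + A| over all 6-element sets is 2·6 − 1 = 11 (so min K = 11/6), attained only by arithmetic progressions.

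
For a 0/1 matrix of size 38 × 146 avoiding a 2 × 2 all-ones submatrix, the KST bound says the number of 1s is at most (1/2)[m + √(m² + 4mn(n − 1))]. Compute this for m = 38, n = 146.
z(38, 146; 2, 2) ≤ (1/2)[38 + √(38² + 4·38·146·145)] = (1/2)[38 + √3219284] = 916.1182

Kővári–Sós–Turán: let r_1, ..., r_38 be the row sums and z = Σ r_i the total number of 1s. Each pair of columns can share at most one row with both entries 1 (else a 2×2 all-ones block appears), so Σ_i C(r_i, 2) ≤ C(146, 2) = 10585. By convexity Σ_i C(r_i, 2) ≥ 38·C(z/38, 2) = z(z − 38)/(2·38), giving z² − 38z − 38·146·145 ≤ 0 and hence z ≤ (1/2)[38 + √(1444 + 4·804460)] = (1/2)[38 + √3219284] ≈ (1/2)(38 + 1794.2363) = 916.1182.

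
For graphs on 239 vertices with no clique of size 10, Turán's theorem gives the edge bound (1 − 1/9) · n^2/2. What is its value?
Turán density bound = (8/9) · 239^2/2 = 228484/9 ≈ 25387.1111

Turán's theorem: ex(n, K_{r+1}) is achieved by the complete r-partite Turán graph T(n, r) with parts as balanced as possible, and is at most (1 − 1/r) · n^2/2. For r = 9, n = 239: the density bound is (8/9) · 57121/2 = 228484/9 ≈ 25387.1111. The integer-valued extremum is e(T(239, 9)) = 25386, which is strictly less than the density bound 228484/9 since 9 ∤ 239 (the parts of T(239, 9) cannot all be equal).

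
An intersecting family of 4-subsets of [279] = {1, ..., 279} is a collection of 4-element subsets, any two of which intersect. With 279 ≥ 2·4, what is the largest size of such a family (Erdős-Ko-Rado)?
max |F| = C(278, 3) = 3542276

The Erdős-Ko-Rado theorem states: for n ≥ 2k, an intersecting family of k-subsets of an n-element set has size at most C(n − 1, k − 1), with equality for 'star' families {A ⊆ [n] : |A| = k, i ∈ A} (fix an element i). For n = 279, k = 4: C(278, 3) = 3542276.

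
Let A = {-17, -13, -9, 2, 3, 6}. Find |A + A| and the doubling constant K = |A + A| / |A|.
K = |A + A| / |A| = 18/6 = 3

Enumerate A + A = {a + b : a, b ∈ A}. With |A| = 6, there are |A|^2 = 36 ordered sum pairs; collecting distinct values, A + A = {-34, -30, -26, -22, -18, -15, -14, -11, -10, -7, -6, -3, 4, 5, 6, 8, 9, 12}, so |A + A| = 18. Thus K = 18/6 = 3. For comparison, the minimum possible |A + A| over all 6-element sets is 2·6 − 1 = 11 (so min K = 11/6), attained only by arithmetic progressions.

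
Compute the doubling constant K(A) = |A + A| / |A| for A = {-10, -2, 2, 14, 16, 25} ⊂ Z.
K = |A + A| / |A| = 20/6 = 10/3

Enumerate A + A = {a + b : a, b ∈ A}. With |A| = 6, there are |A|^2 = 36 ordered sum pairs; collecting distinct values, A + A = {-20, -12, -8, -4, 0, 4, 6, 12, 14, 15, 16, 18, 23, 27, 28, 30, 32, 39, 41, 50}, so |A + A| = 20. Thus K = 20/6 = 10/3. For comparison, the minimum possible |A + A| over all 6-element sets is 2·6 − 1 = 11 (so min K = 11/6), attained only by arithmetic progressions.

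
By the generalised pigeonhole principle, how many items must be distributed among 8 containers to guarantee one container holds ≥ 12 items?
n = (12 − 1)·8 + 1 = 89

By the generalised pigeonhole principle, to guarantee some box contains ≥ r objects we need more than (r − 1) · k objects total. Threshold: n = (r − 1) · k + 1. With r = 12 and k = 8: n = 11 · 8 + 1 = 88 + 1 = 89. For n = 88 = 11 · 8, we can put exactly 11 objects in every box, avoiding 12 in any single one — so 89 is tight.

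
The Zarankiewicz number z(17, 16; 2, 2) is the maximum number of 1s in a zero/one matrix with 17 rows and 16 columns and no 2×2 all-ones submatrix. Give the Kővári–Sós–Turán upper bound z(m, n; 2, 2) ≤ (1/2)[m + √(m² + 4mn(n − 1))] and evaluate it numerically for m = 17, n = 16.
z(17, 16; 2, 2) ≤ (1/2)[17 + √(17² + 4·17·16·15)] = (1/2)[17 + √16609] = 72.938

Kővári–Sós–Turán: let r_1, ..., r_17 be the row sums and z = Σ r_i the total number of 1s. Each pair of columns can share at most one row with both entries 1 (else a 2×2 all-ones block appears), so Σ_i C(r_i, 2) ≤ C(16, 2) = 120. By convexity Σ_i C(r_i, 2) ≥ 17·C(z/17, 2) = z(z − 17)/(2·17), giving z² − 17z − 17·16·15 ≤ 0 and hence z ≤ (1/2)[17 + √(289 + 4·4080)] = (1/2)[17 + √16609] ≈ (1/2)(17 + 128.8759) = 72.938.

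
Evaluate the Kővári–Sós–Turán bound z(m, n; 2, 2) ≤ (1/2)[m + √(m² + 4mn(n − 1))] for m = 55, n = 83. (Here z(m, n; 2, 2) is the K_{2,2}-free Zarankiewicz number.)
z(55, 83; 2, 2) ≤ (1/2)[55 + √(55² + 4·55·83·82)] = (1/2)[55 + √1500345] = 639.9429

Kővári–Sós–Turán: let r_1, ..., r_55 be the row sums and z = Σ r_i the total number of 1s. Each pair of columns can share at most one row with both entries 1 (else a 2×2 all-ones block appears), so Σ_i C(r_i, 2) ≤ C(83, 2) = 3403. By convexity Σ_i C(r_i, 2) ≥ 55·C(z/55, 2) = z(z − 55)/(2·55), giving z² − 55z − 55·83·82 ≤ 0 and hence z ≤ (1/2)[55 + √(3025 + 4·374330)] = (1/2)[55 + √1500345] ≈ (1/2)(55 + 1224.8857) = 639.9429.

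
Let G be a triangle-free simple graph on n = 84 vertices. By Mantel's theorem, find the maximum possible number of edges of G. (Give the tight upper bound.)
ex(84, K_3) = ⌊84^2/4⌋ = 1764

Mantel (1907): a triangle-free graph on n vertices has at most ⌊n^2/4⌋ edges, with equality for the complete bipartite graph K_{⌊n/2⌋, ⌈n/2⌉}. For n = 84: ⌊84^2/4⌋ = ⌊7056/4⌋ = 1764. The extremal graph is K_{42, 42}, which has 42·42 = 1764 edges.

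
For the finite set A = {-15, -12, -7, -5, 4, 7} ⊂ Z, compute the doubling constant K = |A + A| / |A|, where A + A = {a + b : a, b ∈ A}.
K = |A + A| / |A| = 20/6 = 10/3

Enumerate A + A = {a + b : a, b ∈ A}. With |A| = 6, there are |A|^2 = 36 ordered sum pairs; collecting distinct values, A + A = {-30, -27, -24, -22, -20, -19, -17, -14, -12, -11, -10, -8, -5, -3, -1, 0, 2, 8, 11, 14}, so |A + A| = 20. Thus K = 20/6 = 10/3. For comparison, the minimum possible |A + A| over all 6-element sets is 2·6 − 1 = 11 (so min K = 11/6), attained only by arithmetic progressions.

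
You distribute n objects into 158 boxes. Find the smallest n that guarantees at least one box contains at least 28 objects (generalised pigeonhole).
n = (28 − 1)·158 + 1 = 4267

By the generalised pigeonhole principle, to guarantee some box contains ≥ r objects we need more than (r − 1) · k objects total. Threshold: n = (r − 1) · k + 1. With r = 28 and k = 158: n = 27 · 158 + 1 = 4266 + 1 = 4267. For n = 4266 = 27 · 158, we can put exactly 27 objects in every box, avoiding 28 in any single one — so 4267 is tight.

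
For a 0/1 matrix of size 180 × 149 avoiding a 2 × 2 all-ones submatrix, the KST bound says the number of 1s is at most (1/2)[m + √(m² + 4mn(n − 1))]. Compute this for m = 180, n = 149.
z(180, 149; 2, 2) ≤ (1/2)[180 + √(180² + 4·180·149·148)] = (1/2)[180 + √15909840] = 2084.357

Kővári–Sós–Turán: let r_1, ..., r_180 be the row sums and z = Σ r_i the total number of 1s. Each pair of columns can share at most one row with both entries 1 (else a 2×2 all-ones block appears), so Σ_i C(r_i, 2) ≤ C(149, 2) = 11026. By convexity Σ_i C(r_i, 2) ≥ 180·C(z/180, 2) = z(z − 180)/(2·180), giving z² − 180z − 180·149·148 ≤ 0 and hence z ≤ (1/2)[180 + √(32400 + 4·3969360)] = (1/2)[180 + √15909840] ≈ (1/2)(180 + 3988.7141) = 2084.357.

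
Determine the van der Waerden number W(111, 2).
W(111, 2) = 111 + 1 = 112

A 2-term AP is any pair of integers, so a monochromatic 2-AP exists iff some colour is used at least twice. With 111 colours, the colouring i ↦ i on {1, ..., 111} uses each colour once, avoiding any monochromatic pair, so W(111, 2) > 111. For {1, ..., 112}, pigeonhole forces two integers of the same colour, which form a monochromatic 2-AP. Hence W(111, 2) = 112.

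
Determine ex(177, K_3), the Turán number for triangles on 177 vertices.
ex(177, K_3) = ⌊177^2/4⌋ = 7832

Mantel (1907): a triangle-free graph on n vertices has at most ⌊n^2/4⌋ edges, with equality for the complete bipartite graph K_{⌊n/2⌋, ⌈n/2⌉}. For n = 177: ⌊177^2/4⌋ = ⌊31329/4⌋ = 7832. The extremal graph is K_{88, 89}, which has 88·89 = 7832 edges.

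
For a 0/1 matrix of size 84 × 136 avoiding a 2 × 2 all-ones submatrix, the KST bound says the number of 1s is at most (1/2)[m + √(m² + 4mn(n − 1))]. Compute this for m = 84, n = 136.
z(84, 136; 2, 2) ≤ (1/2)[84 + √(84² + 4·84·136·135)] = (1/2)[84 + √6176016] = 1284.5796

Kővári–Sós–Turán: let r_1, ..., r_84 be the row sums and z = Σ r_i the total number of 1s. Each pair of columns can share at most one row with both entries 1 (else a 2×2 all-ones block appears), so Σ_i C(r_i, 2) ≤ C(136, 2) = 9180. By convexity Σ_i C(r_i, 2) ≥ 84·C(z/84, 2) = z(z − 84)/(2·84), giving z² − 84z − 84·136·135 ≤ 0 and hence z ≤ (1/2)[84 + √(7056 + 4·1542240)] = (1/2)[84 + √6176016] ≈ (1/2)(84 + 2485.1591) = 1284.5796.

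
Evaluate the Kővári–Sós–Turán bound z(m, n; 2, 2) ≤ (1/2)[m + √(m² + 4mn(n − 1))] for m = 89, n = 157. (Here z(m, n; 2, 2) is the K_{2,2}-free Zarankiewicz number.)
z(89, 157; 2, 2) ≤ (1/2)[89 + √(89² + 4·89·157·156)] = (1/2)[89 + √8727073] = 1521.581

Kővári–Sós–Turán: let r_1, ..., r_89 be the row sums and z = Σ r_i the total number of 1s. Each pair of columns can share at most one row with both entries 1 (else a 2×2 all-ones block appears), so Σ_i C(r_i, 2) ≤ C(157, 2) = 12246. By convexity Σ_i C(r_i, 2) ≥ 89·C(z/89, 2) = z(z − 89)/(2·89), giving z² − 89z − 89·157·156 ≤ 0 and hence z ≤ (1/2)[89 + √(7921 + 4·2179788)] = (1/2)[89 + √8727073] ≈ (1/2)(89 + 2954.162) = 1521.581.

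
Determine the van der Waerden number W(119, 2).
W(119, 2) = 119 + 1 = 120

A 2-term AP is any pair of integers, so a monochromatic 2-AP exists iff some colour is used at least twice. With 119 colours, the colouring i ↦ i on {1, ..., 119} uses each colour once, avoiding any monochromatic pair, so W(119, 2) > 119. For {1, ..., 120}, pigeonhole forces two integers of the same colour, which form a monochromatic 2-AP. Hence W(119, 2) = 120.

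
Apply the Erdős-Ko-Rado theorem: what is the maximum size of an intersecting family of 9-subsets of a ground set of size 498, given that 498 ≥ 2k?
max |F| = C(497, 8) = 87244746248830170

Erdős-Ko-Rado (1961): when n ≥ 2k, max |F| = C(n−1, k−1). The bound is attained by the star {A : i ∈ A} for any fixed i ∈ [n]. Here C(498−1, 9−1) = C(497, 8) = 87244746248830170.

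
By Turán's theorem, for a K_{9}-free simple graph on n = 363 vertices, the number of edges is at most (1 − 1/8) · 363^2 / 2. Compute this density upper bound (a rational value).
Turán density bound = (7/8) · 363^2/2 = 922383/16 ≈ 57648.9375

Turán's theorem: ex(n, K_{r+1}) is achieved by the complete r-partite Turán graph T(n, r) with parts as balanced as possible, and is at most (1 − 1/r) · n^2/2. For r = 8, n = 363: the density bound is (7/8) · 131769/2 = 922383/16 ≈ 57648.9375. The integer-valued extremum is e(T(363, 8)) = 57648, which is strictly less than the density bound 922383/16 since 8 ∤ 363 (the parts of T(363, 8) cannot all be equal).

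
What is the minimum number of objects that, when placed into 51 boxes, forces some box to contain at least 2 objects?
n = (2 − 1)·51 + 1 = 52

By the generalised pigeonhole principle, to guarantee some box contains ≥ r objects we need more than (r − 1) · k objects total. Threshold: n = (r − 1) · k + 1. With r = 2 and k = 51: n = 1 · 51 + 1 = 51 + 1 = 52. For n = 51 = 1 · 51, we can put exactly 1 objects in every box, avoiding 2 in any single one — so 52 is tight.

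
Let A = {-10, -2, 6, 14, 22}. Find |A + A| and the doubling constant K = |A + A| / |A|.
K = |A + A| / |A| = 9/5

Enumerate A + A = {a + b : a, b ∈ A}. With |A| = 5, there are |A|^2 = 25 ordered sum pairs; collecting distinct values, A + A = {-20, -12, -4, 4, 12, 20, 28, 36, 44}, so |A + A| = 9. Thus K = 9/5. Here |A + A| = 2|A| − 1 = 9, the minimum possible — so K = 9/5 is minimal, which holds iff A is an arithmetic progression.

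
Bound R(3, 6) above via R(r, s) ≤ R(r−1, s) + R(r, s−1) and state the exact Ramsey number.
R(3, 6) ≤ R(2, 6) + R(3, 5) = 6 + 14 = 20; exact value R(3, 6) = 18.

The Erdős–Szekeres recurrence R(r, s) ≤ R(r−1, s) + R(r, s−1) applied to (r, s) = (3, 6) gives
  R(3, 6) ≤ R(2, 6) + R(3, 5) = 6 + 14 = 20.
(Recall R(2, k) = k and R is symmetric.) The recurrence is not tight here (it gives 20, but the exact value is R(3, 6) = 18); the tight upper bound requires a sharper argument than the simple recurrence, combined with a lower-bound construction on K_{17}.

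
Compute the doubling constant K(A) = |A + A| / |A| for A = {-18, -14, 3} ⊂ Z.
K = |A + A| / |A| = 6/3 = 2

Enumerate A + A = {a + b : a, b ∈ A}. With |A| = 3, there are |A|^2 = 9 ordered sum pairs; collecting distinct values, A + A = {-36, -32, -28, -15, -11, 6}, so |A + A| = 6. Thus K = 6/3 = 2. For comparison, the minimum possible |A + A| over all 3-element sets is 2·3 − 1 = 5 (so min K = 5/3), attained only by arithmetic progressions.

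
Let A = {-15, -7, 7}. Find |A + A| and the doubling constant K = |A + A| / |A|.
K = |A + A| / |A| = 6/3 = 2

Enumerate A + A = {a + b : a, b ∈ A}. With |A| = 3, there are |A|^2 = 9 ordered sum pairs; collecting distinct values, A + A = {-30, -22, -14, -8, 0, 14}, so |A + A| = 6. Thus K = 6/3 = 2. For comparison, the minimum possible |A + A| over all 3-element sets is 2·3 − 1 = 5 (so min K = 5/3), attained only by arithmetic progressions.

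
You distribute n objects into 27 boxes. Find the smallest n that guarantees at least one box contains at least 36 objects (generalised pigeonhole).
n = (36 − 1)·27 + 1 = 946

By the generalised pigeonhole principle, to guarantee some box contains ≥ r objects we need more than (r − 1) · k objects total. Threshold: n = (r − 1) · k + 1. With r = 36 and k = 27: n = 35 · 27 + 1 = 945 + 1 = 946. For n = 945 = 35 · 27, we can put exactly 35 objects in every box, avoiding 36 in any single one — so 946 is tight.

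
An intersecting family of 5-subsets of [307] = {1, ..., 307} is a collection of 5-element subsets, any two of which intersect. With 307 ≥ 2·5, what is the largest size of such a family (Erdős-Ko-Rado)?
max |F| = C(306, 4) = 358200540

Erdős-Ko-Rado (1961): when n ≥ 2k, max |F| = C(n−1, k−1). The bound is attained by the star {A : i ∈ A} for any fixed i ∈ [n]. Here C(307−1, 5−1) = C(306, 4) = 358200540.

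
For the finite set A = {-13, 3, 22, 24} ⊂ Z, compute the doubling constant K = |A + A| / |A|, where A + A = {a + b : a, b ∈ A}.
K = |A + A| / |A| = 10/4 = 5/2

Enumerate A + A = {a + b : a, b ∈ A}. With |A| = 4, there are |A|^2 = 16 ordered sum pairs; collecting distinct values, A + A = {-26, -10, 6, 9, 11, 25, 27, 44, 46, 48}, so |A + A| = 10. Thus K = 10/4 = 5/2. For comparison, the minimum possible |A + A| over all 4-element sets is 2·4 − 1 = 7 (so min K = 7/4), attained only by arithmetic progressions.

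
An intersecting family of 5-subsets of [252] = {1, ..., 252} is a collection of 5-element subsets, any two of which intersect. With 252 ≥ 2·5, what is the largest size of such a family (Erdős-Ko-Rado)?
max |F| = C(251, 4) = 161455750

Erdős-Ko-Rado (1961): when n ≥ 2k, max |F| = C(n−1, k−1). The bound is attained by the star {A : i ∈ A} for any fixed i ∈ [n]. Here C(252−1, 5−1) = C(251, 4) = 161455750.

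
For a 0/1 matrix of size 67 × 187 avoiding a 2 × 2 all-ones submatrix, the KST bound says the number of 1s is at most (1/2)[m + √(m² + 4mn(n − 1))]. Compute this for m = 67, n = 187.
z(67, 187; 2, 2) ≤ (1/2)[67 + √(67² + 4·67·187·186)] = (1/2)[67 + √9326065] = 1560.4303

Kővári–Sós–Turán: let r_1, ..., r_67 be the row sums and z = Σ r_i the total number of 1s. Each pair of columns can share at most one row with both entries 1 (else a 2×2 all-ones block appears), so Σ_i C(r_i, 2) ≤ C(187, 2) = 17391. By convexity Σ_i C(r_i, 2) ≥ 67·C(z/67, 2) = z(z − 67)/(2·67), giving z² − 67z − 67·187·186 ≤ 0 and hence z ≤ (1/2)[67 + √(4489 + 4·2330394)] = (1/2)[67 + √9326065] ≈ (1/2)(67 + 3053.8607) = 1560.4303.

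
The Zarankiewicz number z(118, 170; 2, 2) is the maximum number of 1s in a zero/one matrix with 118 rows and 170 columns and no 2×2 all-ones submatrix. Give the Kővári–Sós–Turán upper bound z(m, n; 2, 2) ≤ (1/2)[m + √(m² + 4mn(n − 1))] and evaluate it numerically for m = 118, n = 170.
z(118, 170; 2, 2) ≤ (1/2)[118 + √(118² + 4·118·170·169)] = (1/2)[118 + √13574484] = 1901.1783

Kővári–Sós–Turán: let r_1, ..., r_118 be the row sums and z = Σ r_i the total number of 1s. Each pair of columns can share at most one row with both entries 1 (else a 2×2 all-ones block appears), so Σ_i C(r_i, 2) ≤ C(170, 2) = 14365. By convexity Σ_i C(r_i, 2) ≥ 118·C(z/118, 2) = z(z − 118)/(2·118), giving z² − 118z − 118·170·169 ≤ 0 and hence z ≤ (1/2)[118 + √(13924 + 4·3390140)] = (1/2)[118 + √13574484] ≈ (1/2)(118 + 3684.3567) = 1901.1783.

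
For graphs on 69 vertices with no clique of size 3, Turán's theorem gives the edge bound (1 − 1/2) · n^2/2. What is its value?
Turán density bound = (1/2) · 69^2/2 = 4761/4 ≈ 1190.25

Turán's theorem: ex(n, K_{r+1}) is achieved by the complete r-partite Turán graph T(n, r) with parts as balanced as possible, and is at most (1 − 1/r) · n^2/2. For r = 2, n = 69: the density bound is (1/2) · 4761/2 = 4761/4 ≈ 1190.25. The integer-valued extremum is e(T(69, 2)) = 1190, which is strictly less than the density bound 4761/4 since 2 ∤ 69 (the parts of T(69, 2) cannot all be equal).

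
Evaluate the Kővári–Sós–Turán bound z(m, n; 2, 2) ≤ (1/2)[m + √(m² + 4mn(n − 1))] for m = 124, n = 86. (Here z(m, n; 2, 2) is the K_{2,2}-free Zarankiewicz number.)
z(124, 86; 2, 2) ≤ (1/2)[124 + √(124² + 4·124·86·85)] = (1/2)[124 + √3641136] = 1016.088

Kővári–Sós–Turán: let r_1, ..., r_124 be the row sums and z = Σ r_i the total number of 1s. Each pair of columns can share at most one row with both entries 1 (else a 2×2 all-ones block appears), so Σ_i C(r_i, 2) ≤ C(86, 2) = 3655. By convexity Σ_i C(r_i, 2) ≥ 124·C(z/124, 2) = z(z − 124)/(2·124), giving z² − 124z − 124·86·85 ≤ 0 and hence z ≤ (1/2)[124 + √(15376 + 4·906440)] = (1/2)[124 + √3641136] ≈ (1/2)(124 + 1908.1761) = 1016.088.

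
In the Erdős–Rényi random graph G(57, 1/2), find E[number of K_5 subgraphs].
E[# K_5] = C(57, 5) · (1/2)^C(5, 2) = 4187106 / 2^10 = 2093553/512 ≈ 4088.970703

For each 5-subset S of vertices (there are C(57, 5) = 4187106 such S), let X_S = 1 if S induces a K_5 (all C(5, 2) = 10 edges present). Then P(X_S = 1) = (1/2)^10 = 1/1024. By linearity of expectation, E[# K_5] = C(57, 5) · (1/2)^10 = 4187106 / 1024 = 2093553/512 ≈ 4088.970703.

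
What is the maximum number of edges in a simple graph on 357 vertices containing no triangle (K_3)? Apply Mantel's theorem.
ex(357, K_3) = ⌊357^2/4⌋ = 31862

Mantel (1907): a triangle-free graph on n vertices has at most ⌊n^2/4⌋ edges, with equality for the complete bipartite graph K_{⌊n/2⌋, ⌈n/2⌉}. For n = 357: ⌊357^2/4⌋ = ⌊127449/4⌋ = 31862. The extremal graph is K_{178, 179}, which has 178·179 = 31862 edges.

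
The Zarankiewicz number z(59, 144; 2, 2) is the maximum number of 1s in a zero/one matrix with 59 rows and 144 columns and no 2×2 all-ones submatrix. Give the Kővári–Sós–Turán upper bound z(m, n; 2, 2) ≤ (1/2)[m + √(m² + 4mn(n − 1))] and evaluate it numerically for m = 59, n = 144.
z(59, 144; 2, 2) ≤ (1/2)[59 + √(59² + 4·59·144·143)] = (1/2)[59 + √4863193] = 1132.1324

Kővári–Sós–Turán: let r_1, ..., r_59 be the row sums and z = Σ r_i the total number of 1s. Each pair of columns can share at most one row with both entries 1 (else a 2×2 all-ones block appears), so Σ_i C(r_i, 2) ≤ C(144, 2) = 10296. By convexity Σ_i C(r_i, 2) ≥ 59·C(z/59, 2) = z(z − 59)/(2·59), giving z² − 59z − 59·144·143 ≤ 0 and hence z ≤ (1/2)[59 + √(3481 + 4·1214928)] = (1/2)[59 + √4863193] ≈ (1/2)(59 + 2205.2648) = 1132.1324.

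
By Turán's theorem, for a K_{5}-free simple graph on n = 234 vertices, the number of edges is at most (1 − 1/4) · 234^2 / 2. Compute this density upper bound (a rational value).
Turán density bound = (3/4) · 234^2/2 = 41067/2 ≈ 20533.5

Turán's theorem: ex(n, K_{r+1}) is achieved by the complete r-partite Turán graph T(n, r) with parts as balanced as possible, and is at most (1 − 1/r) · n^2/2. For r = 4, n = 234: the density bound is (3/4) · 54756/2 = 41067/2 ≈ 20533.5. The integer-valued extremum is e(T(234, 4)) = 20533, which is strictly less than the density bound 41067/2 since 4 ∤ 234 (the parts of T(234, 4) cannot all be equal).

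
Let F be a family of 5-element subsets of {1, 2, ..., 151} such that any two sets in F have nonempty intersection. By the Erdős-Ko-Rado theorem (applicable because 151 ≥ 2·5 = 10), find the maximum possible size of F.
max |F| = C(150, 4) = 20260275

Erdős-Ko-Rado (1961): when n ≥ 2k, max |F| = C(n−1, k−1). The bound is attained by the star {A : i ∈ A} for any fixed i ∈ [n]. Here C(151−1, 5−1) = C(150, 4) = 20260275.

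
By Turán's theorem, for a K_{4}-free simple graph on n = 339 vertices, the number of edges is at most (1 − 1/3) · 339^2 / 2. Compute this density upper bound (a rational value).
Turán density bound = (2/3) · 339^2/2 = 38307

Turán's theorem: ex(n, K_{r+1}) is achieved by the complete r-partite Turán graph T(n, r) with parts as balanced as possible, and is at most (1 − 1/r) · n^2/2. For r = 3, n = 339: the density bound is (2/3) · 114921/2 = 38307. Since 3 ∣ 339, the Turán graph T(339, 3) has parts of equal size 113, and its edge count e(T(339, 3)) = 38307 attains the density bound exactly.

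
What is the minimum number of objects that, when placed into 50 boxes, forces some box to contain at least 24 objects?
n = (24 − 1)·50 + 1 = 1151

By the generalised pigeonhole principle, to guarantee some box contains ≥ r objects we need more than (r − 1) · k objects total. Threshold: n = (r − 1) · k + 1. With r = 24 and k = 50: n = 23 · 50 + 1 = 1150 + 1 = 1151. For n = 1150 = 23 · 50, we can put exactly 23 objects in every box, avoiding 24 in any single one — so 1151 is tight.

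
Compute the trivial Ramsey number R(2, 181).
R(2, 181) = 181

R(2, k) = k for all k ≥ 2: in a 2-colouring of K_k, either some edge is red (a red K_2) or all edges are blue (a blue K_k). And K_{180} coloured all-blue has no blue K_181, so R(2, 181) > 180. Hence R(2, 181) = 181.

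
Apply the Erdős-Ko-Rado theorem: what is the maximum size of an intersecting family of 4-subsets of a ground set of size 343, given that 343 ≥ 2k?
max |F| = C(342, 3) = 6608580

The Erdős-Ko-Rado theorem states: for n ≥ 2k, an intersecting family of k-subsets of an n-element set has size at most C(n − 1, k − 1), with equality for 'star' families {A ⊆ [n] : |A| = k, i ∈ A} (fix an element i). For n = 343, k = 4: C(342, 3) = 6608580.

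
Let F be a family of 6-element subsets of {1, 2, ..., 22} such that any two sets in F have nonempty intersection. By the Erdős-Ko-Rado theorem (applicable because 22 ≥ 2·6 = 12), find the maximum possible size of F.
max |F| = C(21, 5) = 20349

The Erdős-Ko-Rado theorem states: for n ≥ 2k, an intersecting family of k-subsets of an n-element set has size at most C(n − 1, k − 1), with equality for 'star' families {A ⊆ [n] : |A| = k, i ∈ A} (fix an element i). For n = 22, k = 6: C(21, 5) = 20349.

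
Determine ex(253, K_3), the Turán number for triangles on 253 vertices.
ex(253, K_3) = ⌊253^2/4⌋ = 16002

Mantel (1907): a triangle-free graph on n vertices has at most ⌊n^2/4⌋ edges, with equality for the complete bipartite graph K_{⌊n/2⌋, ⌈n/2⌉}. For n = 253: ⌊253^2/4⌋ = ⌊64009/4⌋ = 16002. The extremal graph is K_{126, 127}, which has 126·127 = 16002 edges.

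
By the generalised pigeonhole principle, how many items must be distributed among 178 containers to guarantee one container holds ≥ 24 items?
n = (24 − 1)·178 + 1 = 4095

By the generalised pigeonhole principle, to guarantee some box contains ≥ r objects we need more than (r − 1) · k objects total. Threshold: n = (r − 1) · k + 1. With r = 24 and k = 178: n = 23 · 178 + 1 = 4094 + 1 = 4095. For n = 4094 = 23 · 178, we can put exactly 23 objects in every box, avoiding 24 in any single one — so 4095 is tight.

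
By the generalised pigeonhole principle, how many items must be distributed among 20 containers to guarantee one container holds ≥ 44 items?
n = (44 − 1)·20 + 1 = 861

By the generalised pigeonhole principle, to guarantee some box contains ≥ r objects we need more than (r − 1) · k objects total. Threshold: n = (r − 1) · k + 1. With r = 44 and k = 20: n = 43 · 20 + 1 = 860 + 1 = 861. For n = 860 = 43 · 20, we can put exactly 43 objects in every box, avoiding 44 in any single one — so 861 is tight.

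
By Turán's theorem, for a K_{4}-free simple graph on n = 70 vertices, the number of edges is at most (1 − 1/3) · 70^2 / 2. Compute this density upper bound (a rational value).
Turán density bound = (2/3) · 70^2/2 = 4900/3 ≈ 1633.3333

Turán's theorem: ex(n, K_{r+1}) is achieved by the complete r-partite Turán graph T(n, r) with parts as balanced as possible, and is at most (1 − 1/r) · n^2/2. For r = 3, n = 70: the density bound is (2/3) · 4900/2 = 4900/3 ≈ 1633.3333. The integer-valued extremum is e(T(70, 3)) = 1633, which is strictly less than the density bound 4900/3 since 3 ∤ 70 (the parts of T(70, 3) cannot all be equal).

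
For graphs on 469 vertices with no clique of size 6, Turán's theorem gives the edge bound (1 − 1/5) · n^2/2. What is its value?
Turán density bound = (4/5) · 469^2/2 = 439922/5 ≈ 87984.4

Turán's theorem: ex(n, K_{r+1}) is achieved by the complete r-partite Turán graph T(n, r) with parts as balanced as possible, and is at most (1 − 1/r) · n^2/2. For r = 5, n = 469: the density bound is (4/5) · 219961/2 = 439922/5 ≈ 87984.4. The integer-valued extremum is e(T(469, 5)) = 87984, which is strictly less than the density bound 439922/5 since 5 ∤ 469 (the parts of T(469, 5) cannot all be equal).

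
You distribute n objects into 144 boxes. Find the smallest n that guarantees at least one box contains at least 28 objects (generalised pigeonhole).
n = (28 − 1)·144 + 1 = 3889

By the generalised pigeonhole principle, to guarantee some box contains ≥ r objects we need more than (r − 1) · k objects total. Threshold: n = (r − 1) · k + 1. With r = 28 and k = 144: n = 27 · 144 + 1 = 3888 + 1 = 3889. For n = 3888 = 27 · 144, we can put exactly 27 objects in every box, avoiding 28 in any single one — so 3889 is tight.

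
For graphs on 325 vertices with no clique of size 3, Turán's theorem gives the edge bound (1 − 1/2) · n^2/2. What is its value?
Turán density bound = (1/2) · 325^2/2 = 105625/4 ≈ 26406.25

Turán's theorem: ex(n, K_{r+1}) is achieved by the complete r-partite Turán graph T(n, r) with parts as balanced as possible, and is at most (1 − 1/r) · n^2/2. For r = 2, n = 325: the density bound is (1/2) · 105625/2 = 105625/4 ≈ 26406.25. The integer-valued extremum is e(T(325, 2)) = 26406, which is strictly less than the density bound 105625/4 since 2 ∤ 325 (the parts of T(325, 2) cannot all be equal).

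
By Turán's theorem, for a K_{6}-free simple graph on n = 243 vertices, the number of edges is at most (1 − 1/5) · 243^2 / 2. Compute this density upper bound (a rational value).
Turán density bound = (4/5) · 243^2/2 = 118098/5 ≈ 23619.6

Turán's theorem: ex(n, K_{r+1}) is achieved by the complete r-partite Turán graph T(n, r) with parts as balanced as possible, and is at most (1 − 1/r) · n^2/2. For r = 5, n = 243: the density bound is (4/5) · 59049/2 = 118098/5 ≈ 23619.6. The integer-valued extremum is e(T(243, 5)) = 23619, which is strictly less than the density bound 118098/5 since 5 ∤ 243 (the parts of T(243, 5) cannot all be equal).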